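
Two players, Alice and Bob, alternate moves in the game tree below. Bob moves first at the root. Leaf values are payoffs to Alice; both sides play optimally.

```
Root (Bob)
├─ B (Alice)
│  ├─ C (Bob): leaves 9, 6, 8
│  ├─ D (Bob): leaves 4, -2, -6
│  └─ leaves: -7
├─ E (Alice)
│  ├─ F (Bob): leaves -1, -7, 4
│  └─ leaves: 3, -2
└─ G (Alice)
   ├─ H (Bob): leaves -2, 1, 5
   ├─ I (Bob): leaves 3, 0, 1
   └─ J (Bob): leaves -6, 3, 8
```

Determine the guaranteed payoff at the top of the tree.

C (Bob): min(9, 6, 8) = 6
D (Bob): min(4, -2, -6) = -6
B (Alice): max(6, -6, -7) = 6
F (Bob): min(-1, -7, 4) = -7
E (Alice): max(-7, 3, -2) = 3
H (Bob): min(-2, 1, 5) = -2
I (Bob): min(3, 0, 1) = 0
J (Bob): min(-6, 3, 8) = -6
G (Alice): max(-2, 0, -6) = 0
Root (Bob): min(6, 3, 0) = 0

0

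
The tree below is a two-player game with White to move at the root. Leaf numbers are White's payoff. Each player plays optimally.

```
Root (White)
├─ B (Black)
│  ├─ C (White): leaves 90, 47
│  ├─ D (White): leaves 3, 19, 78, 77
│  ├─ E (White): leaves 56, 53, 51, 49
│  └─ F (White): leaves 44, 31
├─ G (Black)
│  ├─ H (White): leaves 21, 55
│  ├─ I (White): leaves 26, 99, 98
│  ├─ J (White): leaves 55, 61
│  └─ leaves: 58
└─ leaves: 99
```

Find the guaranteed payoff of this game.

C (White): max(90, 47) = 90
D (White): max(3, 19, 78, 77) = 78
E (White): max(56, 53, 51, 49) = 56
F (White): max(44, 31) = 44
B (Black): min(90, 78, 56, 44) = 44
H (White): max(21, 55) = 55
I (White): max(26, 99, 98) = 99
J (White): max(55, 61) = 61
G (Black): min(55, 99, 61, 58) = 55
Root (White): max(44, 55, 99) = 99

99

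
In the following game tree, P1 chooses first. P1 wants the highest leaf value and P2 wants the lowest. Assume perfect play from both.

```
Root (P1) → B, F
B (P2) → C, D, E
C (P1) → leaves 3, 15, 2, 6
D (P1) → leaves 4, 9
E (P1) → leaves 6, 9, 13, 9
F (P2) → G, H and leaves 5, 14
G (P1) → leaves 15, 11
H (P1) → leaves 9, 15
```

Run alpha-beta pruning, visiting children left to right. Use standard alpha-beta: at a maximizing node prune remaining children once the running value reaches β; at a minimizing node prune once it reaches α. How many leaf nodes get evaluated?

C [α=-∞,β=+∞]: v=15
D [α=-∞,β=15]: v=9
E [α=-∞,β=9]: v=9 after child 2 ≥ β → β-cutoff, skip 2
B [α=-∞,β=+∞]: v=9
G [α=9,β=+∞]: v=15
H [α=9,β=15]: v=15
F [α=9,β=+∞]: v=5 after child 3 ≤ α → α-cutoff, skip 1
Root [α=-∞,β=+∞]: v=9
Leaves evaluated: 13 of 16.

13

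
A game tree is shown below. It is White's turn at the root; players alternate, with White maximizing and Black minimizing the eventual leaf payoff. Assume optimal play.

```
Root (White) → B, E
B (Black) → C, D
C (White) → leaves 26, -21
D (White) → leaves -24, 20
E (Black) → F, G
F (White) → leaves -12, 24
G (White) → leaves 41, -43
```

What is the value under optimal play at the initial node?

24

C (White): max(26, -21) = 26
D (White): max(-24, 20) = 20
B (Black): min(26, 20) = 20
F (White): max(-12, 24) = 24
G (White): max(41, -43) = 41
E (Black): min(24, 41) = 24
Root (White): max(20, 24) = 24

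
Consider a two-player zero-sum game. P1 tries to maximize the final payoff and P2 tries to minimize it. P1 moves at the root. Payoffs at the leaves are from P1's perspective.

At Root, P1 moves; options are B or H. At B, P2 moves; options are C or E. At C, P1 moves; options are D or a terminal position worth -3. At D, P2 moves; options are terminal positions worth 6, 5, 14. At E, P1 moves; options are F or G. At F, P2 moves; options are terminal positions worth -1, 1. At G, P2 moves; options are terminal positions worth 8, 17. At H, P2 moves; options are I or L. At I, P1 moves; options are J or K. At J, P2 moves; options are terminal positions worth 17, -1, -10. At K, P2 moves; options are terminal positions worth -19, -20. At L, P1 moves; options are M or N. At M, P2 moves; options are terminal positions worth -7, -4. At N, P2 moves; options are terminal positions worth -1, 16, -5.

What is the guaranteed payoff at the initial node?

D (P2): min(6, 5, 14) = 5
C (P1): max(5, -3) = 5
F (P2): min(-1, 1) = -1
G (P2): min(8, 17) = 8
E (P1): max(-1, 8) = 8
B (P2): min(5, 8) = 5
J (P2): min(17, -1, -10) = -10
K (P2): min(-19, -20) = -20
I (P1): max(-10, -20) = -10
M (P2): min(-7, -4) = -7
N (P2): min(-1, 16, -5) = -5
L (P1): max(-7, -5) = -5
H (P2): min(-10, -5) = -10
Root (P1): max(5, -10) = 5

5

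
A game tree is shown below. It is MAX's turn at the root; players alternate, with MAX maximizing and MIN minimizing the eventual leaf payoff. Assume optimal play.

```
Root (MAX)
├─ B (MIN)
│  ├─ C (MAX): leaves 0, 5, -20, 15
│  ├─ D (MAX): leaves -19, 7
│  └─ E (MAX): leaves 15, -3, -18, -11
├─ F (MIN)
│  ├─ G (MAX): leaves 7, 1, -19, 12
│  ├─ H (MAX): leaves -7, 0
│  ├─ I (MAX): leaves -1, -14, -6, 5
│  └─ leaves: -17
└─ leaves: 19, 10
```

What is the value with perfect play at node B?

7

C: max(0, 5, -20, 15) = 15
D: max(-19, 7) = 7
E: max(15, -3, -18, -11) = 15
B: min(15, 7, 15) = 7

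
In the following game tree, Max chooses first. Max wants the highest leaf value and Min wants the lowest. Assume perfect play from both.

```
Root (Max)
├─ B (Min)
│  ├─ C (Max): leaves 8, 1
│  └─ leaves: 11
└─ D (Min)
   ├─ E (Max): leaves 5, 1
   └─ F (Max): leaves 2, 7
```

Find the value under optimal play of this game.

C (Max): max(8, 1) = 8
B (Min): min(8, 11) = 8
E (Max): max(5, 1) = 5
F (Max): max(2, 7) = 7
D (Min): min(5, 7) = 5
Root (Max): max(8, 5) = 8

8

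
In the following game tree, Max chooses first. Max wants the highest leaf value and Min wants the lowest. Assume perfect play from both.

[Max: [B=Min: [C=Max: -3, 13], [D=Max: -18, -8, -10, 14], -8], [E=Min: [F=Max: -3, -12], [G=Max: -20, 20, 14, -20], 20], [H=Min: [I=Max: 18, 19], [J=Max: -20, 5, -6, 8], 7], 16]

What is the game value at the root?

16

C (Max): max(-3, 13) = 13
D (Max): max(-18, -8, -10, 14) = 14
B (Min): min(13, 14, -8) = -8
F (Max): max(-3, -12) = -3
G (Max): max(-20, 20, 14, -20) = 20
E (Min): min(-3, 20, 20) = -3
I (Max): max(18, 19) = 19
J (Max): max(-20, 5, -6, 8) = 8
H (Min): min(19, 8, 7) = 7
Root (Max): max(-8, -3, 7, 16) = 16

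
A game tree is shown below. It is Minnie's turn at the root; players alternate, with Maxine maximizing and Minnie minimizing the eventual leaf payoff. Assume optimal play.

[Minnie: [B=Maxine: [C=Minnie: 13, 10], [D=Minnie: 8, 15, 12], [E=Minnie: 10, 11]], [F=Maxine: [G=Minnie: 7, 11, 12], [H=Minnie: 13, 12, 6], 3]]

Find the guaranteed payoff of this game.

C (Minnie): min(13, 10) = 10
D (Minnie): min(8, 15, 12) = 8
E (Minnie): min(10, 11) = 10
B (Maxine): max(10, 8, 10) = 10
G (Minnie): min(7, 11, 12) = 7
H (Minnie): min(13, 12, 6) = 6
F (Maxine): max(7, 6, 3) = 7
Root (Minnie): min(10, 7) = 7

7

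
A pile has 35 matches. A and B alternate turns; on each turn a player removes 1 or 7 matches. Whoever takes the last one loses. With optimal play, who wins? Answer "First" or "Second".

W/L table (W = player to move can force a win):
i:   0  1  2  3  4  5  6  7  8  9 10 11 12 13 14 15 16 17 18 19 20 21 22 23 24 25 26 27 28 29 30 31 32 33 34 35
     W  L  W  L  W  L  W  L  W  L  W  L  W  L  W  L  W  L  W  L  W  L  W  L  W  L  W  L  W  L  W  L  W  L  W  L
Position 35 is L, so the second player wins.

Second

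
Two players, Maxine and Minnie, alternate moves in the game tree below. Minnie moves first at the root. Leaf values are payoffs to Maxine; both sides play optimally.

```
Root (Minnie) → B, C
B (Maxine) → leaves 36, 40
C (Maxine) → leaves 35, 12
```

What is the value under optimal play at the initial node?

35

B (Maxine): max(36, 40) = 40
C (Maxine): max(35, 12) = 35
Root (Minnie): min(40, 35) = 35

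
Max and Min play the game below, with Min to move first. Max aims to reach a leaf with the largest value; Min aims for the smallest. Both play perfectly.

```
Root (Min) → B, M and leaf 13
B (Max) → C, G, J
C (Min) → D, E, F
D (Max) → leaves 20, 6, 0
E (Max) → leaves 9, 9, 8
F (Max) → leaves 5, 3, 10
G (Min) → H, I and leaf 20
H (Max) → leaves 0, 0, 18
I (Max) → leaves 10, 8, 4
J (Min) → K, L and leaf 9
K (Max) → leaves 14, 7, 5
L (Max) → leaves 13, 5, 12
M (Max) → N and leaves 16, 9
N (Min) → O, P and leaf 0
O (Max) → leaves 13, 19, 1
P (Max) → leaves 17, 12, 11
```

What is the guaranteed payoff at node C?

9

D: max(20, 6, 0) = 20
E: max(9, 9, 8) = 9
F: max(5, 3, 10) = 10
C: min(20, 9, 10) = 9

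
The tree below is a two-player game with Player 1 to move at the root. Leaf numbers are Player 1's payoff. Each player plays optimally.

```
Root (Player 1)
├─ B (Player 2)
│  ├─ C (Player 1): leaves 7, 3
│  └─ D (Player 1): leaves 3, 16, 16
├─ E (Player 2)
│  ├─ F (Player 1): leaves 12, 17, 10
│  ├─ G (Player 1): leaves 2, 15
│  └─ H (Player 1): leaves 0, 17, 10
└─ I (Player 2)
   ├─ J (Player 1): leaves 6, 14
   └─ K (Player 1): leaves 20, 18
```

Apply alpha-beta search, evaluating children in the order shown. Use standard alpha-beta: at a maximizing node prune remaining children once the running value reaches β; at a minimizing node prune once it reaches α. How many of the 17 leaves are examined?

C [α=-∞,β=+∞]: v=7
D [α=-∞,β=7]: v=16 after child 2 ≥ β → β-cutoff, skip 1
B [α=-∞,β=+∞]: v=7
F [α=7,β=+∞]: v=17
G [α=7,β=17]: v=15
H [α=7,β=15]: v=17 after child 2 ≥ β → β-cutoff, skip 1
E [α=7,β=+∞]: v=15
J [α=15,β=+∞]: v=14
I [α=15,β=+∞]: v=14 after child 1 ≤ α → α-cutoff, skip 1
Root [α=-∞,β=+∞]: v=15
Leaves evaluated: 13 of 17.

13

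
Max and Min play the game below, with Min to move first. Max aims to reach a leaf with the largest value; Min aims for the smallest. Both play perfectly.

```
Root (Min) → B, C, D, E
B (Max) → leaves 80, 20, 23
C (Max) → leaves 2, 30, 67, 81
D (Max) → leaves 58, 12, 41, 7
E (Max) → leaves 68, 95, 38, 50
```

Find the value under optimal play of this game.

58

B (Max): max(80, 20, 23) = 80
C (Max): max(2, 30, 67, 81) = 81
D (Max): max(58, 12, 41, 7) = 58
E (Max): max(68, 95, 38, 50) = 95
Root (Min): min(80, 81, 58, 95) = 58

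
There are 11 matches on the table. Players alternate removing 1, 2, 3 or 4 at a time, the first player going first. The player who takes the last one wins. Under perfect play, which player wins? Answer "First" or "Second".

First

Positions where the player to move wins (W) vs loses (L):
i:   0  1  2  3  4  5  6  7  8  9 10 11
     L  W  W  W  W  L  W  W  W  W  L  W
Position 11 is W, so the first player wins.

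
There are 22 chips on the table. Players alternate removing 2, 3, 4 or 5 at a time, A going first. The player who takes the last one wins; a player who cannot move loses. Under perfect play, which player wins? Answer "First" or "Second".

i:   0  1  2  3  4  5  6  7  8  9 10 11 12 13 14 15 16 17 18 19 20 21 22
     L  L  W  W  W  W  W  L  L  W  W  W  W  W  L  L  W  W  W  W  W  L  L
Position 22 is L, so the second player wins.

Second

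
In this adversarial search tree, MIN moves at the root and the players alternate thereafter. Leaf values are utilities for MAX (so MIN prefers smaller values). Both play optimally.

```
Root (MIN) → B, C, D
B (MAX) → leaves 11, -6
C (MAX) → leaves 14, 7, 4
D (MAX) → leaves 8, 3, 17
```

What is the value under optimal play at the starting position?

B (MAX): max(11, -6) = 11
C (MAX): max(14, 7, 4) = 14
D (MAX): max(8, 3, 17) = 17
Root (MIN): min(11, 14, 17) = 11

11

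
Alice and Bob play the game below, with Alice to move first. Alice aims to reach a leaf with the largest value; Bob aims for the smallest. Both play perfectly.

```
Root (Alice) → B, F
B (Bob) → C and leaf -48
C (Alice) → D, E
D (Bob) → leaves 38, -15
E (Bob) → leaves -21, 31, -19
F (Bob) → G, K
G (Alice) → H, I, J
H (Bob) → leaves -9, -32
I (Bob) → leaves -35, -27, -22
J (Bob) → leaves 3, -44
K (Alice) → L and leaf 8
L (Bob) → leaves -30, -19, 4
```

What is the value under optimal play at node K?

L: min(-30, -19, 4) = -30
K: max(-30, 8) = 8

8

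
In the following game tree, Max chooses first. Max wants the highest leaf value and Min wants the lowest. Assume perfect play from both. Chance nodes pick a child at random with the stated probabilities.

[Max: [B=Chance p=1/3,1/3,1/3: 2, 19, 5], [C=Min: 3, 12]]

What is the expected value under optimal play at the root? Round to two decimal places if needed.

B (Chance): 1/3·2 + 1/3·19 + 1/3·5 = 8.67
C (Min): min(3, 12) = 3
Root (Max): max(8.67, 3) = 8.67

8.67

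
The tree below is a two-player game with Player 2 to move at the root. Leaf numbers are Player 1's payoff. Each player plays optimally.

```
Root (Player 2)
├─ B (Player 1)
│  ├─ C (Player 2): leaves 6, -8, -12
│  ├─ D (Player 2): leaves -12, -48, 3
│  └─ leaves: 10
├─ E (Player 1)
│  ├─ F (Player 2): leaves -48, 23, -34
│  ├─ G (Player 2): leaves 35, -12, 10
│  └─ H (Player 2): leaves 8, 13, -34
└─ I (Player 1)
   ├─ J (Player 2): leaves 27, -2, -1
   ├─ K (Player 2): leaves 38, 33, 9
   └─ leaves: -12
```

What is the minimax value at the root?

C (Player 2): min(6, -8, -12) = -12
D (Player 2): min(-12, -48, 3) = -48
B (Player 1): max(-12, -48, 10) = 10
F (Player 2): min(-48, 23, -34) = -48
G (Player 2): min(35, -12, 10) = -12
H (Player 2): min(8, 13, -34) = -34
E (Player 1): max(-48, -12, -34) = -12
J (Player 2): min(27, -2, -1) = -2
K (Player 2): min(38, 33, 9) = 9
I (Player 1): max(-2, 9, -12) = 9
Root (Player 2): min(10, -12, 9) = -12

-12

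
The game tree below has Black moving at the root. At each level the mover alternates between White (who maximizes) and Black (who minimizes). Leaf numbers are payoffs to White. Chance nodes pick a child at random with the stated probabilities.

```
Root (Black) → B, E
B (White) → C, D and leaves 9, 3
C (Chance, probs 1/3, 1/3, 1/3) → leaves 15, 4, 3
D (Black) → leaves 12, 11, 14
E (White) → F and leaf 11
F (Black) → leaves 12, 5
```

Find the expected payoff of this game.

C (Chance): 1/3·15 + 1/3·4 + 1/3·3 = 7.33
D (Black): min(12, 11, 14) = 11
B (White): max(7.33, 11, 9, 3) = 11
F (Black): min(12, 5) = 5
E (White): max(5, 11) = 11
Root (Black): min(11, 11) = 11

11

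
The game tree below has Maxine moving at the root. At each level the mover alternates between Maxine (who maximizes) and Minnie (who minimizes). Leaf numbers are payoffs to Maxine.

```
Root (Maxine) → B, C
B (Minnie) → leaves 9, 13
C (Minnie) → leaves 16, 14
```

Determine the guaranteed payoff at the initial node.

14

B (Minnie): min(9, 13) = 9
C (Minnie): min(16, 14) = 14
Root (Maxine): max(9, 14) = 14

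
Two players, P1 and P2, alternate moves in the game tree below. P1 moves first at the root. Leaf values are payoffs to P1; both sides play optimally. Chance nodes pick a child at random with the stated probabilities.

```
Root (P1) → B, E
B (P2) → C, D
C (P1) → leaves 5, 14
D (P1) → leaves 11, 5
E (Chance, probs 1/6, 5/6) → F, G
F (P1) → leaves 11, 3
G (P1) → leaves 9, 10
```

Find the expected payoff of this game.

C (P1): max(5, 14) = 14
D (P1): max(11, 5) = 11
B (P2): min(14, 11) = 11
F (P1): max(11, 3) = 11
G (P1): max(9, 10) = 10
E (Chance): 1/6·11 + 5/6·10 = 10.17
Root (P1): max(11, 10.17) = 11

11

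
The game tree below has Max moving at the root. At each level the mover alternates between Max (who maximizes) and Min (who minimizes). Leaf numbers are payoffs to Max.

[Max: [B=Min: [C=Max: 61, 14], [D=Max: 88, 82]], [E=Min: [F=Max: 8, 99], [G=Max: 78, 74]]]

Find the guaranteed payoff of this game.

C (Max): max(61, 14) = 61
D (Max): max(88, 82) = 88
B (Min): min(61, 88) = 61
F (Max): max(8, 99) = 99
G (Max): max(78, 74) = 78
E (Min): min(99, 78) = 78
Root (Max): max(61, 78) = 78

78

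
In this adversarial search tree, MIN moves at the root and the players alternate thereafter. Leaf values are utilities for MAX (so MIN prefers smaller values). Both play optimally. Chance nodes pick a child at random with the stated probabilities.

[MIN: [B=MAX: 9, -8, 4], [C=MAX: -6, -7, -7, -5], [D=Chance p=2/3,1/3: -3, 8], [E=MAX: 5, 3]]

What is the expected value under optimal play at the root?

-5

B (MAX): max(9, -8, 4) = 9
C (MAX): max(-6, -7, -7, -5) = -5
D (Chance): 2/3·-3 + 1/3·8 = 0.67
E (MAX): max(5, 3) = 5
Root (MIN): min(9, -5, 0.67, 5) = -5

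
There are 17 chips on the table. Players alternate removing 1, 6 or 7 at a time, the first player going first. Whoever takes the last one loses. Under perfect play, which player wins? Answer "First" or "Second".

Compute winning (W) and losing (L) positions by backward induction:
i:   0  1  2  3  4  5  6  7  8  9 10 11 12 13 14 15 16 17
     W  L  W  L  W  L  W  W  W  W  W  W  W  L  W  L  W  L
Position 17 is L, so the second player wins.

Second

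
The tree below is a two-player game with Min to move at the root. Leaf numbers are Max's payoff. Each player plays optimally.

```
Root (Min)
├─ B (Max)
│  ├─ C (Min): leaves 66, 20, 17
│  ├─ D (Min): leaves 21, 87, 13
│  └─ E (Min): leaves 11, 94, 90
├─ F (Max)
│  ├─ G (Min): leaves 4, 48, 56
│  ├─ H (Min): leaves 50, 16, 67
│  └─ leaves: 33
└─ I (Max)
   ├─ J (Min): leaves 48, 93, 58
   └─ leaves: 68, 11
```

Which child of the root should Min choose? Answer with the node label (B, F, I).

B

C (Min): min(66, 20, 17) = 17
D (Min): min(21, 87, 13) = 13
E (Min): min(11, 94, 90) = 11
B (Max): max(17, 13, 11) = 17
G (Min): min(4, 48, 56) = 4
H (Min): min(50, 16, 67) = 16
F (Max): max(4, 16, 33) = 33
J (Min): min(48, 93, 58) = 48
I (Max): max(48, 68, 11) = 68
Root (Min): min(17, 33, 68) = 17
Min picks the child with the lowest value: B (value 17).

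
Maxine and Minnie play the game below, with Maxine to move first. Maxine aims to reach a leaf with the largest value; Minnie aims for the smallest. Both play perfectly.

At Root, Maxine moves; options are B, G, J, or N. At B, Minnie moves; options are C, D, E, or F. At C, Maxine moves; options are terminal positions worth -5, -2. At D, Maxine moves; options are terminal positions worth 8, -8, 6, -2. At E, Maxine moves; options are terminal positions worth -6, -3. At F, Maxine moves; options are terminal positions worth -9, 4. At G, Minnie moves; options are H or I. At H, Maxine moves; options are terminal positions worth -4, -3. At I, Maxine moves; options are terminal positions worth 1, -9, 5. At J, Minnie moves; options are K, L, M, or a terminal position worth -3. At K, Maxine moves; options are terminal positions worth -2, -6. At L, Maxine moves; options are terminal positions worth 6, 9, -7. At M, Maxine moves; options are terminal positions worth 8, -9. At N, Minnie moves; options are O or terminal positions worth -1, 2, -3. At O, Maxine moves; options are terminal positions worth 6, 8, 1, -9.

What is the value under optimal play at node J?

-3

K: max(-2, -6) = -2
L: max(6, 9, -7) = 9
M: max(8, -9) = 8
J: min(-2, 9, 8, -3) = -3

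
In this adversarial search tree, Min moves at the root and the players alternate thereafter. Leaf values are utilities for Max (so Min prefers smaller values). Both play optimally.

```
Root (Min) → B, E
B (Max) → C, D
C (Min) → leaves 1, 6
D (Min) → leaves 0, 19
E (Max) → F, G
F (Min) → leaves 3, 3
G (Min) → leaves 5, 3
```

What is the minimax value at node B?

C: min(1, 6) = 1
D: min(0, 19) = 0
B: max(1, 0) = 1

1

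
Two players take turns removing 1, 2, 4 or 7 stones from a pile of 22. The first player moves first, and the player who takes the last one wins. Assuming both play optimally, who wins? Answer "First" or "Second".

First

i:   0  1  2  3  4  5  6  7  8  9 10 11 12 13 14 15 16 17 18 19 20 21 22
     L  W  W  L  W  W  L  W  W  L  W  W  L  W  W  L  W  W  L  W  W  L  W
Position 22 is W, so the first player wins.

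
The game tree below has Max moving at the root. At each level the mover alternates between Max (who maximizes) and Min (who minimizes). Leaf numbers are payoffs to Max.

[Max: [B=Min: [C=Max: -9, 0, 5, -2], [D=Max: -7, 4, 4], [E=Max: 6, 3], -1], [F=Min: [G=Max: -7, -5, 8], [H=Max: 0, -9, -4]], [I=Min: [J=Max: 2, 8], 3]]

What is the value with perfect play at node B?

C: max(-9, 0, 5, -2) = 5
D: max(-7, 4, 4) = 4
E: max(6, 3) = 6
B: min(5, 4, 6, -1) = -1

-1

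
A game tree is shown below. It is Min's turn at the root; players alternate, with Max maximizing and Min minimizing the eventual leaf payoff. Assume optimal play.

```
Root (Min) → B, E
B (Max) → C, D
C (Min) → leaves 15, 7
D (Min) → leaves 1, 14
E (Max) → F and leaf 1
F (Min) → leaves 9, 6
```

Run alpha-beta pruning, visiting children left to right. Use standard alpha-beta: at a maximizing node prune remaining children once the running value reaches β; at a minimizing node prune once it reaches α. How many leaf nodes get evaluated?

C [α=-∞,β=+∞]: v=7
D [α=7,β=+∞]: v=1 after child 1 ≤ α → α-cutoff, skip 1
B [α=-∞,β=+∞]: v=7
F [α=-∞,β=7]: v=6
E [α=-∞,β=7]: v=6
Root [α=-∞,β=+∞]: v=6
Leaves evaluated: 6 of 7.

6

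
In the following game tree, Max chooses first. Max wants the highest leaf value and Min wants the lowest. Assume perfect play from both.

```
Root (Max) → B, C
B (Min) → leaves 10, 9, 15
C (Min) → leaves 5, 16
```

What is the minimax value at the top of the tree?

9

B (Min): min(10, 9, 15) = 9
C (Min): min(5, 16) = 5
Root (Max): max(9, 5) = 9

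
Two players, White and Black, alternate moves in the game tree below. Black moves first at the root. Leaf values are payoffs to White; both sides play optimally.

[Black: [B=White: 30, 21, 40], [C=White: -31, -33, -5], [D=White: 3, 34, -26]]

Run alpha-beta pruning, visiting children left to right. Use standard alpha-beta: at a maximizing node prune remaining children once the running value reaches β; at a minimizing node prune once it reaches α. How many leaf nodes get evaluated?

B [α=-∞,β=+∞]: v=40
C [α=-∞,β=40]: v=-5
D [α=-∞,β=-5]: v=3 after child 1 ≥ β → β-cutoff, skip 2
Root [α=-∞,β=+∞]: v=-5
Leaves evaluated: 7 of 9.

7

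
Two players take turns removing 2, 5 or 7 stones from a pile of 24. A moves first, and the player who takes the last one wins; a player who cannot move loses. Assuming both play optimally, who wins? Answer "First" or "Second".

First

Mark each pile size as W (mover wins) or L (mover loses):
i:   0  1  2  3  4  5  6  7  8  9 10 11 12 13 14 15 16 17 18 19 20 21 22 23 24
     L  L  W  W  L  W  W  W  W  W  L  W  W  L  L  W  W  W  W  W  W  W  L  L  W
Position 24 is W, so the first player wins.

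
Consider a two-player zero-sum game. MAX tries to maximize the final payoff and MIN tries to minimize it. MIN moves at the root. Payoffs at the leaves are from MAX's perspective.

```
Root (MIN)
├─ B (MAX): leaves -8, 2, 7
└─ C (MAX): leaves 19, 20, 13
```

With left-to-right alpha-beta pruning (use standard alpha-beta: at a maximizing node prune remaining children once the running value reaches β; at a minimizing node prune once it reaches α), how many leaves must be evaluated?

B [α=-∞,β=+∞]: v=7
C [α=-∞,β=7]: v=19 after child 1 ≥ β → β-cutoff, skip 2
Root [α=-∞,β=+∞]: v=7
Leaves evaluated: 4 of 6.

4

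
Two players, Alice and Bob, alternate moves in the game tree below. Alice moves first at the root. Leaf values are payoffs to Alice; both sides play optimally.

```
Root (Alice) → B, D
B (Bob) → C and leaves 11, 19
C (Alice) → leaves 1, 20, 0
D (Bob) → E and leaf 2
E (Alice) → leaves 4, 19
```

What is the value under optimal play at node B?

11

C: max(1, 20, 0) = 20
B: min(20, 11, 19) = 11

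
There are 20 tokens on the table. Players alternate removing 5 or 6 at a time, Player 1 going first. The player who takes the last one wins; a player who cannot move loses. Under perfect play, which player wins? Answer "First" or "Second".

i:   0  1  2  3  4  5  6  7  8  9 10 11 12 13 14 15 16 17 18 19 20
     L  L  L  L  L  W  W  W  W  W  W  L  L  L  L  L  W  W  W  W  W
Position 20 is W, so the first player wins.

First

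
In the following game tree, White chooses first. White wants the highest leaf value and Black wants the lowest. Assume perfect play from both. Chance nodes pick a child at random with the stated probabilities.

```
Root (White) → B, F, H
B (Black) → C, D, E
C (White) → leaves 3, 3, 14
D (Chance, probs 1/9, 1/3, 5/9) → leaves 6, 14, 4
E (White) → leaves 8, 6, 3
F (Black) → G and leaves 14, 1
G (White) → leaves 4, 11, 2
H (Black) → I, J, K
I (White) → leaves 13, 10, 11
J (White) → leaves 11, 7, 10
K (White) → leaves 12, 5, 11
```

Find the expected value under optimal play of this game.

11

C (White): max(3, 3, 14) = 14
D (Chance): 1/9·6 + 1/3·14 + 5/9·4 = 7.56
E (White): max(8, 6, 3) = 8
B (Black): min(14, 7.56, 8) = 7.56
G (White): max(4, 11, 2) = 11
F (Black): min(11, 14, 1) = 1
I (White): max(13, 10, 11) = 13
J (White): max(11, 7, 10) = 11
K (White): max(12, 5, 11) = 12
H (Black): min(13, 11, 12) = 11
Root (White): max(7.56, 1, 11) = 11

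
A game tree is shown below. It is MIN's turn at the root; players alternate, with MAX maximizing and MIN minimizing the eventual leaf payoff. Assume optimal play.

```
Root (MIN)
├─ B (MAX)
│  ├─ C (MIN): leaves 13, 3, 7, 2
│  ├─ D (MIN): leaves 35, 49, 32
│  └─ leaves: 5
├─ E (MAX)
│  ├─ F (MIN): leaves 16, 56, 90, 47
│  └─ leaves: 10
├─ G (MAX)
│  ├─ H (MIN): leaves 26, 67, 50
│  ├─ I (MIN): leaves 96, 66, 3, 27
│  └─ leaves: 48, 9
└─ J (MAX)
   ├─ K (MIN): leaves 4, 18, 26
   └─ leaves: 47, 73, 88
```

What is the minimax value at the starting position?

16

C (MIN): min(13, 3, 7, 2) = 2
D (MIN): min(35, 49, 32) = 32
B (MAX): max(2, 32, 5) = 32
F (MIN): min(16, 56, 90, 47) = 16
E (MAX): max(16, 10) = 16
H (MIN): min(26, 67, 50) = 26
I (MIN): min(96, 66, 3, 27) = 3
G (MAX): max(26, 3, 48, 9) = 48
K (MIN): min(4, 18, 26) = 4
J (MAX): max(4, 47, 73, 88) = 88
Root (MIN): min(32, 16, 48, 88) = 16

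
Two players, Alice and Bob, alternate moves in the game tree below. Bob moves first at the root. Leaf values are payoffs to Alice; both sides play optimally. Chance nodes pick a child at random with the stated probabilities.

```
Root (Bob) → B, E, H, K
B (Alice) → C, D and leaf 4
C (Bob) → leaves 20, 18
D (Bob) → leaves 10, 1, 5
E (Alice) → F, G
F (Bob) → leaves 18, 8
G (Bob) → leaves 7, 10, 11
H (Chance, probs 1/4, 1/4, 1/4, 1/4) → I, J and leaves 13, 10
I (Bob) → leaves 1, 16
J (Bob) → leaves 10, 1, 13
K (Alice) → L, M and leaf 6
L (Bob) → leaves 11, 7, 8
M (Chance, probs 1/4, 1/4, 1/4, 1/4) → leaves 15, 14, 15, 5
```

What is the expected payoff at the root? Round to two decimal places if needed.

6.25

C (Bob): min(20, 18) = 18
D (Bob): min(10, 1, 5) = 1
B (Alice): max(18, 1, 4) = 18
F (Bob): min(18, 8) = 8
G (Bob): min(7, 10, 11) = 7
E (Alice): max(8, 7) = 8
I (Bob): min(1, 16) = 1
J (Bob): min(10, 1, 13) = 1
H (Chance): 1/4·1 + 1/4·1 + 1/4·13 + 1/4·10 = 6.25
L (Bob): min(11, 7, 8) = 7
M (Chance): 1/4·15 + 1/4·14 + 1/4·15 + 1/4·5 = 12.25
K (Alice): max(7, 12.25, 6) = 12.25
Root (Bob): min(18, 8, 6.25, 12.25) = 6.25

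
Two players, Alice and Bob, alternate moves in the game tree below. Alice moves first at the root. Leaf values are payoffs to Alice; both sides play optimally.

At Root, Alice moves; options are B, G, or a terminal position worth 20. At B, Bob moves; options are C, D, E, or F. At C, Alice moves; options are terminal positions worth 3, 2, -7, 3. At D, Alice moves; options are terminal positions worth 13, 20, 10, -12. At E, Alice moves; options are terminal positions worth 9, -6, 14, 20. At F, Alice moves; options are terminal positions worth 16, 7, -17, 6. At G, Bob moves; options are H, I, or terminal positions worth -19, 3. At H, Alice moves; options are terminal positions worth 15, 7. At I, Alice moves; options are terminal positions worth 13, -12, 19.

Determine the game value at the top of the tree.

20

C (Alice): max(3, 2, -7, 3) = 3
D (Alice): max(13, 20, 10, -12) = 20
E (Alice): max(9, -6, 14, 20) = 20
F (Alice): max(16, 7, -17, 6) = 16
B (Bob): min(3, 20, 20, 16) = 3
H (Alice): max(15, 7) = 15
I (Alice): max(13, -12, 19) = 19
G (Bob): min(15, 19, -19, 3) = -19
Root (Alice): max(3, -19, 20) = 20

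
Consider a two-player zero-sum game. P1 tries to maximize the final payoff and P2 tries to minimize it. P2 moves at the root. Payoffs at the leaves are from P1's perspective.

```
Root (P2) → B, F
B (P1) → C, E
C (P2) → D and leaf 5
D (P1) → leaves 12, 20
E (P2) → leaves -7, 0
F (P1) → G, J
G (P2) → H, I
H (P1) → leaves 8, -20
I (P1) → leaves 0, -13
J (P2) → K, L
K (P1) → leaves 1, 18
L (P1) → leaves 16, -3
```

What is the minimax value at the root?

5

D (P1): max(12, 20) = 20
C (P2): min(20, 5) = 5
E (P2): min(-7, 0) = -7
B (P1): max(5, -7) = 5
H (P1): max(8, -20) = 8
I (P1): max(0, -13) = 0
G (P2): min(8, 0) = 0
K (P1): max(1, 18) = 18
L (P1): max(16, -3) = 16
J (P2): min(18, 16) = 16
F (P1): max(0, 16) = 16
Root (P2): min(5, 16) = 5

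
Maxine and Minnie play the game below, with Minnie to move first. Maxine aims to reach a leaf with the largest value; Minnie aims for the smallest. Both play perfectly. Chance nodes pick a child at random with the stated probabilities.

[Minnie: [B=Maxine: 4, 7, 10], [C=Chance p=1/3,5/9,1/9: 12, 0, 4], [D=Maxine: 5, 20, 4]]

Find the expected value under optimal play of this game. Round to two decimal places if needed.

4.44

B (Maxine): max(4, 7, 10) = 10
C (Chance): 1/3·12 + 5/9·0 + 1/9·4 = 4.44
D (Maxine): max(5, 20, 4) = 20
Root (Minnie): min(10, 4.44, 20) = 4.44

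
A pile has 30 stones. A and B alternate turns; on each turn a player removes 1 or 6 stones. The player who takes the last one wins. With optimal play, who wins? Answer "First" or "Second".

W/L table (W = player to move can force a win):
i:   0  1  2  3  4  5  6  7  8  9 10 11 12 13 14 15 16 17 18 19 20 21 22 23 24 25 26 27 28 29 30
     L  W  L  W  L  W  W  L  W  L  W  L  W  W  L  W  L  W  L  W  W  L  W  L  W  L  W  W  L  W  L
Position 30 is L, so the second player wins.

Second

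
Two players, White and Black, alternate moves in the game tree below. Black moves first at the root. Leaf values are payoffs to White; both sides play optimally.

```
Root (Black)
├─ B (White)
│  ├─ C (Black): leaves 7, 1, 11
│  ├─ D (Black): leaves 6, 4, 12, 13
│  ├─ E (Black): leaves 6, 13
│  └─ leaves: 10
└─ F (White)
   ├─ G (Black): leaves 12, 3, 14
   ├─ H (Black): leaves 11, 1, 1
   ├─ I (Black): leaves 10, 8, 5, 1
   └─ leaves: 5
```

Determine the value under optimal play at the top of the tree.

5

C (Black): min(7, 1, 11) = 1
D (Black): min(6, 4, 12, 13) = 4
E (Black): min(6, 13) = 6
B (White): max(1, 4, 6, 10) = 10
G (Black): min(12, 3, 14) = 3
H (Black): min(11, 1, 1) = 1
I (Black): min(10, 8, 5, 1) = 1
F (White): max(3, 1, 1, 5) = 5
Root (Black): min(10, 5) = 5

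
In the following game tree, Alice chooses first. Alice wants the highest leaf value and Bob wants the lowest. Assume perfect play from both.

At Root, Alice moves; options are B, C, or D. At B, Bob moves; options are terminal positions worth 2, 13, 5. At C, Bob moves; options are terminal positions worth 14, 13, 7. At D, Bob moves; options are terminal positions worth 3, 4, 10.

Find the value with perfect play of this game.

B (Bob): min(2, 13, 5) = 2
C (Bob): min(14, 13, 7) = 7
D (Bob): min(3, 4, 10) = 3
Root (Alice): max(2, 7, 3) = 7

7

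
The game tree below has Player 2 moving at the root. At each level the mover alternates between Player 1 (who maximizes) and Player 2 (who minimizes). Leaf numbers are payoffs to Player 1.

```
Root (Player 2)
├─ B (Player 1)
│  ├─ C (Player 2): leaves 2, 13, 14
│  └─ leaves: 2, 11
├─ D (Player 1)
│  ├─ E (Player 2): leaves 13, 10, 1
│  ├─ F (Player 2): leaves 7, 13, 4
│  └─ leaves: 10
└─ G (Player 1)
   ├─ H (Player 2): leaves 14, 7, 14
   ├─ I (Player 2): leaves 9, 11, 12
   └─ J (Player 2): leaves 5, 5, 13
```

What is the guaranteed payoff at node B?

11

C: min(2, 13, 14) = 2
B: max(2, 2, 11) = 11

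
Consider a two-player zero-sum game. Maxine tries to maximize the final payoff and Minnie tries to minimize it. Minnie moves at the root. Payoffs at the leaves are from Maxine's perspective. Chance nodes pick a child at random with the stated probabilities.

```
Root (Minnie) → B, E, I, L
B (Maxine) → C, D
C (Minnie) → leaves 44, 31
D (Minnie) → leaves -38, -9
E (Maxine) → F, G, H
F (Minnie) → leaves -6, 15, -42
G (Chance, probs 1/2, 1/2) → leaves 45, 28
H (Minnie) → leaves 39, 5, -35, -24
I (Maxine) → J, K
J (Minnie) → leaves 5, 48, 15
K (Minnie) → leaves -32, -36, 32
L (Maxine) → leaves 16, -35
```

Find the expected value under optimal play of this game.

5

C (Minnie): min(44, 31) = 31
D (Minnie): min(-38, -9) = -38
B (Maxine): max(31, -38) = 31
F (Minnie): min(-6, 15, -42) = -42
G (Chance): 1/2·45 + 1/2·28 = 36.5
H (Minnie): min(39, 5, -35, -24) = -35
E (Maxine): max(-42, 36.5, -35) = 36.5
J (Minnie): min(5, 48, 15) = 5
K (Minnie): min(-32, -36, 32) = -36
I (Maxine): max(5, -36) = 5
L (Maxine): max(16, -35) = 16
Root (Minnie): min(31, 36.5, 5, 16) = 5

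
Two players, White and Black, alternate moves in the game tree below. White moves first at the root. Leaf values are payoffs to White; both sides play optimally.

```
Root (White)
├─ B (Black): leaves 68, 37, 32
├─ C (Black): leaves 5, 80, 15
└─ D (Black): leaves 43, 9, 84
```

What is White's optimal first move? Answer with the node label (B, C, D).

B (Black): min(68, 37, 32) = 32
C (Black): min(5, 80, 15) = 5
D (Black): min(43, 9, 84) = 9
Root (White): max(32, 5, 9) = 32
White picks the child with the highest value: B (value 32).

B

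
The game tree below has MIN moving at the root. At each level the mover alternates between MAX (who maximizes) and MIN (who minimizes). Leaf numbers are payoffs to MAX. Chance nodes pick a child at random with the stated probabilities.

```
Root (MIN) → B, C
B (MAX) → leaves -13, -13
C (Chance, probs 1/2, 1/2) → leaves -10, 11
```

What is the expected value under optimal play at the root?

-13

B (MAX): max(-13, -13) = -13
C (Chance): 1/2·-10 + 1/2·11 = 0.5
Root (MIN): min(-13, 0.5) = -13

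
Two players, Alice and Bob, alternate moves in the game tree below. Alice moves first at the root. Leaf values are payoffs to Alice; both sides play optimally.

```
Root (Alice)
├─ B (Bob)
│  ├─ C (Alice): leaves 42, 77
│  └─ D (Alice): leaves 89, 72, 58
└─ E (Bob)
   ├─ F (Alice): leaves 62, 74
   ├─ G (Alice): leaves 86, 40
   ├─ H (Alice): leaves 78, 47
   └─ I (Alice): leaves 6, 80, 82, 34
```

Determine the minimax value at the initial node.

77

C (Alice): max(42, 77) = 77
D (Alice): max(89, 72, 58) = 89
B (Bob): min(77, 89) = 77
F (Alice): max(62, 74) = 74
G (Alice): max(86, 40) = 86
H (Alice): max(78, 47) = 78
I (Alice): max(6, 80, 82, 34) = 82
E (Bob): min(74, 86, 78, 82) = 74
Root (Alice): max(77, 74) = 77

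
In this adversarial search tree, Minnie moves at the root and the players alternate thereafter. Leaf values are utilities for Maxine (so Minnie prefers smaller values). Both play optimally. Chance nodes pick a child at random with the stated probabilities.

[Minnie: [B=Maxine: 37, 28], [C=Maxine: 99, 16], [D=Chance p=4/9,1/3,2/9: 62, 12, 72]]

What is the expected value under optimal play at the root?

37

B (Maxine): max(37, 28) = 37
C (Maxine): max(99, 16) = 99
D (Chance): 4/9·62 + 1/3·12 + 2/9·72 = 47.56
Root (Minnie): min(37, 99, 47.56) = 37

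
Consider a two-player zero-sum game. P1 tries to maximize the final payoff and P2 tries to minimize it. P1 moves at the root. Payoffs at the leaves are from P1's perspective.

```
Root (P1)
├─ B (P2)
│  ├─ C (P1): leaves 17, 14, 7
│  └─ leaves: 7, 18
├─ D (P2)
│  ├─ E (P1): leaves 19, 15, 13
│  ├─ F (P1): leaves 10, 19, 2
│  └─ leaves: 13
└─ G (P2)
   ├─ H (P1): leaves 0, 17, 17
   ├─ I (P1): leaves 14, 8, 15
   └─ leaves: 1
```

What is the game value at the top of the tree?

13

C (P1): max(17, 14, 7) = 17
B (P2): min(17, 7, 18) = 7
E (P1): max(19, 15, 13) = 19
F (P1): max(10, 19, 2) = 19
D (P2): min(19, 19, 13) = 13
H (P1): max(0, 17, 17) = 17
I (P1): max(14, 8, 15) = 15
G (P2): min(17, 15, 1) = 1
Root (P1): max(7, 13, 1) = 13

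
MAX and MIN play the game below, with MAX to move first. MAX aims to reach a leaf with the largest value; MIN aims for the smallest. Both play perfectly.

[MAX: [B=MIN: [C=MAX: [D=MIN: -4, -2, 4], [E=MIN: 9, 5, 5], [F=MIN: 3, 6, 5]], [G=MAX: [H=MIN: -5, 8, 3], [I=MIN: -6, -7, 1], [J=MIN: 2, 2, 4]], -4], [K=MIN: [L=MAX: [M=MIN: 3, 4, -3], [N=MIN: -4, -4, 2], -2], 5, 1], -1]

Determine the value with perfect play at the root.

D (MIN): min(-4, -2, 4) = -4
E (MIN): min(9, 5, 5) = 5
F (MIN): min(3, 6, 5) = 3
C (MAX): max(-4, 5, 3) = 5
H (MIN): min(-5, 8, 3) = -5
I (MIN): min(-6, -7, 1) = -7
J (MIN): min(2, 2, 4) = 2
G (MAX): max(-5, -7, 2) = 2
B (MIN): min(5, 2, -4) = -4
M (MIN): min(3, 4, -3) = -3
N (MIN): min(-4, -4, 2) = -4
L (MAX): max(-3, -4, -2) = -2
K (MIN): min(-2, 5, 1) = -2
Root (MAX): max(-4, -2, -1) = -1

-1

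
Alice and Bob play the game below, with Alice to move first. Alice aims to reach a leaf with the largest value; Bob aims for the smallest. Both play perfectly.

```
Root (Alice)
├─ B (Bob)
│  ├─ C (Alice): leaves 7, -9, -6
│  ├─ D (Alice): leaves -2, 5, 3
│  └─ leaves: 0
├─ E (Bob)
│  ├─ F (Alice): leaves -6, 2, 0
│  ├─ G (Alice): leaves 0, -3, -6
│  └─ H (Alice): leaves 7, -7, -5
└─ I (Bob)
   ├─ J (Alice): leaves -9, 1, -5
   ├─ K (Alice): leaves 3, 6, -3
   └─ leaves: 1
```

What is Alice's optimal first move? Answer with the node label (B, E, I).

C (Alice): max(7, -9, -6) = 7
D (Alice): max(-2, 5, 3) = 5
B (Bob): min(7, 5, 0) = 0
F (Alice): max(-6, 2, 0) = 2
G (Alice): max(0, -3, -6) = 0
H (Alice): max(7, -7, -5) = 7
E (Bob): min(2, 0, 7) = 0
J (Alice): max(-9, 1, -5) = 1
K (Alice): max(3, 6, -3) = 6
I (Bob): min(1, 6, 1) = 1
Root (Alice): max(0, 0, 1) = 1
Alice picks the child with the highest value: I (value 1).

I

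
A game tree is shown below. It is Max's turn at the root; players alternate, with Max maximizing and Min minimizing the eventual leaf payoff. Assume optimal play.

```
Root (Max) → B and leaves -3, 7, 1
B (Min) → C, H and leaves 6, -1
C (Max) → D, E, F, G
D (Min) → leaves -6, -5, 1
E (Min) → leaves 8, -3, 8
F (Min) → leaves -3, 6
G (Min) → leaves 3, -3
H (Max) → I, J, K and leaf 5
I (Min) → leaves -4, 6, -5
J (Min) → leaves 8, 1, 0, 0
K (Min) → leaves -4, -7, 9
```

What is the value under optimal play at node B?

D: min(-6, -5, 1) = -6
E: min(8, -3, 8) = -3
F: min(-3, 6) = -3
G: min(3, -3) = -3
C: max(-6, -3, -3, -3) = -3
I: min(-4, 6, -5) = -5
J: min(8, 1, 0, 0) = 0
K: min(-4, -7, 9) = -7
H: max(-5, 0, -7, 5) = 5
B: min(-3, 5, 6, -1) = -3

-3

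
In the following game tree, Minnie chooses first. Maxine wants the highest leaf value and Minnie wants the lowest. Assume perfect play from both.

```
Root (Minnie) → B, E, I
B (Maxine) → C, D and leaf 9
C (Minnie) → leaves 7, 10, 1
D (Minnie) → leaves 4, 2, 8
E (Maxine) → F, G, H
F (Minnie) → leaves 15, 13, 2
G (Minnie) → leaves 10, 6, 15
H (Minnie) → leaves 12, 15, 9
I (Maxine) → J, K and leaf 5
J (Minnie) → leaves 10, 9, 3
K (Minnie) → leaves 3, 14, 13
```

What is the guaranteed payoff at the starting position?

C (Minnie): min(7, 10, 1) = 1
D (Minnie): min(4, 2, 8) = 2
B (Maxine): max(1, 2, 9) = 9
F (Minnie): min(15, 13, 2) = 2
G (Minnie): min(10, 6, 15) = 6
H (Minnie): min(12, 15, 9) = 9
E (Maxine): max(2, 6, 9) = 9
J (Minnie): min(10, 9, 3) = 3
K (Minnie): min(3, 14, 13) = 3
I (Maxine): max(3, 3, 5) = 5
Root (Minnie): min(9, 9, 5) = 5

5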